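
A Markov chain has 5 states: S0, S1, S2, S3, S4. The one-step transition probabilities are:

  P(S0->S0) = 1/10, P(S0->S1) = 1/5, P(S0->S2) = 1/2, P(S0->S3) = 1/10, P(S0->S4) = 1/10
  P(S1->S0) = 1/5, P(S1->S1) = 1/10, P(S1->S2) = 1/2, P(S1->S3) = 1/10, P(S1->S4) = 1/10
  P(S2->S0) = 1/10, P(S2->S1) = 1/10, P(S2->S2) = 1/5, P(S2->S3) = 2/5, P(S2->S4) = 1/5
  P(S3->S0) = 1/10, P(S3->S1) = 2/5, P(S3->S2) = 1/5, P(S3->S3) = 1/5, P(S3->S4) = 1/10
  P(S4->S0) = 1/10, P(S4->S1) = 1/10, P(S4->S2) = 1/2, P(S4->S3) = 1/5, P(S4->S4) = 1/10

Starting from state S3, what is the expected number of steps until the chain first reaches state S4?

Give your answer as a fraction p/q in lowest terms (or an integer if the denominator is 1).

Answer: 215/28

Derivation:
Let h_i = expected steps to first reach S4 from state i.
Boundary: h_S4 = 0.
First-step equations for the other states:
  h_S0 = 1 + 1/10*h_S0 + 1/5*h_S1 + 1/2*h_S2 + 1/10*h_S3 + 1/10*h_S4
  h_S1 = 1 + 1/5*h_S0 + 1/10*h_S1 + 1/2*h_S2 + 1/10*h_S3 + 1/10*h_S4
  h_S2 = 1 + 1/10*h_S0 + 1/10*h_S1 + 1/5*h_S2 + 2/5*h_S3 + 1/5*h_S4
  h_S3 = 1 + 1/10*h_S0 + 2/5*h_S1 + 1/5*h_S2 + 1/5*h_S3 + 1/10*h_S4

Substituting h_S4 = 0 and rearranging gives the linear system (I - Q) h = 1:
  [9/10, -1/5, -1/2, -1/10] . (h_S0, h_S1, h_S2, h_S3) = 1
  [-1/5, 9/10, -1/2, -1/10] . (h_S0, h_S1, h_S2, h_S3) = 1
  [-1/10, -1/10, 4/5, -2/5] . (h_S0, h_S1, h_S2, h_S3) = 1
  [-1/10, -2/5, -1/5, 4/5] . (h_S0, h_S1, h_S2, h_S3) = 1

Solving yields:
  h_S0 = 15/2
  h_S1 = 15/2
  h_S2 = 195/28
  h_S3 = 215/28

Starting state is S3, so the expected hitting time is h_S3 = 215/28.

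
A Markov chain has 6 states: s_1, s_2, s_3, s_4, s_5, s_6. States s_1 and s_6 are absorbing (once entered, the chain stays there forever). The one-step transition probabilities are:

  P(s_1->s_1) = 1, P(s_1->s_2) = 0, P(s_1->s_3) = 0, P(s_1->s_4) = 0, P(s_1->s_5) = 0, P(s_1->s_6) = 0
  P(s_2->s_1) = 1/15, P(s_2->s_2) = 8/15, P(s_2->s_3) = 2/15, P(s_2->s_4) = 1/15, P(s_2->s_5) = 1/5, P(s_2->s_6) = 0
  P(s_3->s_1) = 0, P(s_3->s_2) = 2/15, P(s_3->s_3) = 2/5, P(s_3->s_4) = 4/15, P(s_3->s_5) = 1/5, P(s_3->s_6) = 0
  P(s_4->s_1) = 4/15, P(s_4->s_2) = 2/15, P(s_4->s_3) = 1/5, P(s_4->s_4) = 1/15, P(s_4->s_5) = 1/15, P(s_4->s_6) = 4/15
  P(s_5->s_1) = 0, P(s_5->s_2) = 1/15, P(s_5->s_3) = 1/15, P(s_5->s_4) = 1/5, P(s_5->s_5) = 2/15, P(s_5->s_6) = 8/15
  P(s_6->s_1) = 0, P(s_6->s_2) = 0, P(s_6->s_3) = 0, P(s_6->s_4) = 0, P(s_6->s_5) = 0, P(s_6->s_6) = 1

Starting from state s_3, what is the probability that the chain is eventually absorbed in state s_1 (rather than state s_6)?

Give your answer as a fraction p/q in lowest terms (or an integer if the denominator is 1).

Answer: 1187/3815

Derivation:
Let a_i = P(absorbed in s_1 | start in state i).
Boundary conditions: a_s_1 = 1, a_s_6 = 0.
For each transient state i, a_i = sum_j P(i->j) * a_j:
  a_s_2 = 1/15*a_s_1 + 8/15*a_s_2 + 2/15*a_s_3 + 1/15*a_s_4 + 1/5*a_s_5 + 0*a_s_6
  a_s_3 = 0*a_s_1 + 2/15*a_s_2 + 2/5*a_s_3 + 4/15*a_s_4 + 1/5*a_s_5 + 0*a_s_6
  a_s_4 = 4/15*a_s_1 + 2/15*a_s_2 + 1/5*a_s_3 + 1/15*a_s_4 + 1/15*a_s_5 + 4/15*a_s_6
  a_s_5 = 0*a_s_1 + 1/15*a_s_2 + 1/15*a_s_3 + 1/5*a_s_4 + 2/15*a_s_5 + 8/15*a_s_6

Substituting a_s_1 = 1 and a_s_6 = 0, rearrange to (I - Q) a = r where r[i] = P(i -> s_1):
  [7/15, -2/15, -1/15, -1/5] . (a_s_2, a_s_3, a_s_4, a_s_5) = 1/15
  [-2/15, 3/5, -4/15, -1/5] . (a_s_2, a_s_3, a_s_4, a_s_5) = 0
  [-2/15, -1/5, 14/15, -1/15] . (a_s_2, a_s_3, a_s_4, a_s_5) = 4/15
  [-1/15, -1/15, -1/5, 13/15] . (a_s_2, a_s_3, a_s_4, a_s_5) = 0

Solving yields:
  a_s_2 = 1349/3815
  a_s_3 = 1187/3815
  a_s_4 = 1577/3815
  a_s_5 = 559/3815

Starting state is s_3, so the absorption probability is a_s_3 = 1187/3815.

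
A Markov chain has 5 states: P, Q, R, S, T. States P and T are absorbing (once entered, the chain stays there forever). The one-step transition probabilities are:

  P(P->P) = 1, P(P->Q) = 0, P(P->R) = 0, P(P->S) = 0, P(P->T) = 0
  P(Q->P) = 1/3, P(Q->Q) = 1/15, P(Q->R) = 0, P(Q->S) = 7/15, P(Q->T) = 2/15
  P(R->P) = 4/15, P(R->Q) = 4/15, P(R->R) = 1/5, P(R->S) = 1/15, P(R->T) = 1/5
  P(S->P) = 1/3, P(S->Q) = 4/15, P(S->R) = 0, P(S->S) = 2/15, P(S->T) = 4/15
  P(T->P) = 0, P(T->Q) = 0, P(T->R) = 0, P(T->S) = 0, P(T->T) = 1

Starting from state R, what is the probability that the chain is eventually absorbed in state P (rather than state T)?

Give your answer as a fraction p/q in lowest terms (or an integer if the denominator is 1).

Let a_i = P(absorbed in P | start in state i).
Boundary conditions: a_P = 1, a_T = 0.
For each transient state i, a_i = sum_j P(i->j) * a_j:
  a_Q = 1/3*a_P + 1/15*a_Q + 0*a_R + 7/15*a_S + 2/15*a_T
  a_R = 4/15*a_P + 4/15*a_Q + 1/5*a_R + 1/15*a_S + 1/5*a_T
  a_S = 1/3*a_P + 4/15*a_Q + 0*a_R + 2/15*a_S + 4/15*a_T

Substituting a_P = 1 and a_T = 0, rearrange to (I - Q) a = r where r[i] = P(i -> P):
  [14/15, 0, -7/15] . (a_Q, a_R, a_S) = 1/3
  [-4/15, 4/5, -1/15] . (a_Q, a_R, a_S) = 4/15
  [-4/15, 0, 13/15] . (a_Q, a_R, a_S) = 1/3

Solving yields:
  a_Q = 50/77
  a_R = 79/132
  a_S = 45/77

Starting state is R, so the absorption probability is a_R = 79/132.

Answer: 79/132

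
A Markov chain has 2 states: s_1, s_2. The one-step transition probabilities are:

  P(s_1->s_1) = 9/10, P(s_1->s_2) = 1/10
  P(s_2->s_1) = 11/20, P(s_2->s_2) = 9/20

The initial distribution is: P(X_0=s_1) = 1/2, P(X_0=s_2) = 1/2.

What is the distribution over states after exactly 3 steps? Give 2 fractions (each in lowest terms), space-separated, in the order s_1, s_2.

Propagating the distribution step by step (d_{t+1} = d_t * P):
d_0 = (s_1=1/2, s_2=1/2)
  d_1[s_1] = 1/2*9/10 + 1/2*11/20 = 29/40
  d_1[s_2] = 1/2*1/10 + 1/2*9/20 = 11/40
d_1 = (s_1=29/40, s_2=11/40)
  d_2[s_1] = 29/40*9/10 + 11/40*11/20 = 643/800
  d_2[s_2] = 29/40*1/10 + 11/40*9/20 = 157/800
d_2 = (s_1=643/800, s_2=157/800)
  d_3[s_1] = 643/800*9/10 + 157/800*11/20 = 13301/16000
  d_3[s_2] = 643/800*1/10 + 157/800*9/20 = 2699/16000
d_3 = (s_1=13301/16000, s_2=2699/16000)

Answer: 13301/16000 2699/16000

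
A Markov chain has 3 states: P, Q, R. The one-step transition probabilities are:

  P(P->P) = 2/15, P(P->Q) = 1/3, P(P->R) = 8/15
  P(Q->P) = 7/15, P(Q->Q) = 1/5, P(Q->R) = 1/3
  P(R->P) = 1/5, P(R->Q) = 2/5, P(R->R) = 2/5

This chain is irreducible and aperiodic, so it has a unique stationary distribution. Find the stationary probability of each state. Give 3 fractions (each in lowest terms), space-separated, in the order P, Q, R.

Answer: 39/146 93/292 121/292

Derivation:
The stationary distribution satisfies pi = pi * P, i.e.:
  pi_P = 2/15*pi_P + 7/15*pi_Q + 1/5*pi_R
  pi_Q = 1/3*pi_P + 1/5*pi_Q + 2/5*pi_R
  pi_R = 8/15*pi_P + 1/3*pi_Q + 2/5*pi_R
with normalization: pi_P + pi_Q + pi_R = 1.

Using the first 2 balance equations plus normalization, the linear system A*pi = b is:
  [-13/15, 7/15, 1/5] . pi = 0
  [1/3, -4/5, 2/5] . pi = 0
  [1, 1, 1] . pi = 1

Solving yields:
  pi_P = 39/146
  pi_Q = 93/292
  pi_R = 121/292

Verification (pi * P):
  39/146*2/15 + 93/292*7/15 + 121/292*1/5 = 39/146 = pi_P  (ok)
  39/146*1/3 + 93/292*1/5 + 121/292*2/5 = 93/292 = pi_Q  (ok)
  39/146*8/15 + 93/292*1/3 + 121/292*2/5 = 121/292 = pi_R  (ok)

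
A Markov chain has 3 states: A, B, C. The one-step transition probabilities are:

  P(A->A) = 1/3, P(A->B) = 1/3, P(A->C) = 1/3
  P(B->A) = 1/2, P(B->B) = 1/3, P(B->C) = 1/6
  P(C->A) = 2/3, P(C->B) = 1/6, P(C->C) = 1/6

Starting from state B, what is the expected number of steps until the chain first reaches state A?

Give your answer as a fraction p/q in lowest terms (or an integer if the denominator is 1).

Answer: 36/19

Derivation:
Let h_i = expected steps to first reach A from state i.
Boundary: h_A = 0.
First-step equations for the other states:
  h_B = 1 + 1/2*h_A + 1/3*h_B + 1/6*h_C
  h_C = 1 + 2/3*h_A + 1/6*h_B + 1/6*h_C

Substituting h_A = 0 and rearranging gives the linear system (I - Q) h = 1:
  [2/3, -1/6] . (h_B, h_C) = 1
  [-1/6, 5/6] . (h_B, h_C) = 1

Solving yields:
  h_B = 36/19
  h_C = 30/19

Starting state is B, so the expected hitting time is h_B = 36/19.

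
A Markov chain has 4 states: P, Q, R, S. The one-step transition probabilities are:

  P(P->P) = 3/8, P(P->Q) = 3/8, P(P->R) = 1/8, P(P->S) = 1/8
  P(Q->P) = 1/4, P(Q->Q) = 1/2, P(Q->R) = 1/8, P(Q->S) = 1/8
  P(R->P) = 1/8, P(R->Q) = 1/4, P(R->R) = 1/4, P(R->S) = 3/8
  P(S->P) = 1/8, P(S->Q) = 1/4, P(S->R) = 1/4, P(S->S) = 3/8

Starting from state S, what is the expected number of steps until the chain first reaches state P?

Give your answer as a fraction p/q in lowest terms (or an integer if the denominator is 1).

Answer: 6

Derivation:
Let h_i = expected steps to first reach P from state i.
Boundary: h_P = 0.
First-step equations for the other states:
  h_Q = 1 + 1/4*h_P + 1/2*h_Q + 1/8*h_R + 1/8*h_S
  h_R = 1 + 1/8*h_P + 1/4*h_Q + 1/4*h_R + 3/8*h_S
  h_S = 1 + 1/8*h_P + 1/4*h_Q + 1/4*h_R + 3/8*h_S

Substituting h_P = 0 and rearranging gives the linear system (I - Q) h = 1:
  [1/2, -1/8, -1/8] . (h_Q, h_R, h_S) = 1
  [-1/4, 3/4, -3/8] . (h_Q, h_R, h_S) = 1
  [-1/4, -1/4, 5/8] . (h_Q, h_R, h_S) = 1

Solving yields:
  h_Q = 5
  h_R = 6
  h_S = 6

Starting state is S, so the expected hitting time is h_S = 6.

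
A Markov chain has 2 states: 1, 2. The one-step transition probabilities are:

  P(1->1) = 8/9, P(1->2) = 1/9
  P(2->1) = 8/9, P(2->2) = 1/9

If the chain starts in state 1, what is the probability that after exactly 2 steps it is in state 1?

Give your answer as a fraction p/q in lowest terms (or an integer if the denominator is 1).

Answer: 8/9

Derivation:
Computing P^2 by repeated multiplication:
P^1 =
  1: [8/9, 1/9]
  2: [8/9, 1/9]
P^2 =
  1: [8/9, 1/9]
  2: [8/9, 1/9]

(P^2)[1 -> 1] = 8/9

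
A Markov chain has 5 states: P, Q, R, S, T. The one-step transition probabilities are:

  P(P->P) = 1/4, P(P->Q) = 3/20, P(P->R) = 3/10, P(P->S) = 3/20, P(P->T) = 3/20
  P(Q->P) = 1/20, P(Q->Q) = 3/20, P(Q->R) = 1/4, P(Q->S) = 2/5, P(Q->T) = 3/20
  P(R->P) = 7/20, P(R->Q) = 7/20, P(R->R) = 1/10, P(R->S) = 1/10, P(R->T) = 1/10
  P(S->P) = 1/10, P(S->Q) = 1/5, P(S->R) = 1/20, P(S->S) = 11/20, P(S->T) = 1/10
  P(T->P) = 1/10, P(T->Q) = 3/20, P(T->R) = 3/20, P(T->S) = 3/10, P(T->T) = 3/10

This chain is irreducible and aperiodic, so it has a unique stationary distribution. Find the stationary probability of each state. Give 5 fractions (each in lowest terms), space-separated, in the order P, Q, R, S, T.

Answer: 14557/97123 19197/97123 14484/97123 34635/97123 14250/97123

Derivation:
The stationary distribution satisfies pi = pi * P, i.e.:
  pi_P = 1/4*pi_P + 1/20*pi_Q + 7/20*pi_R + 1/10*pi_S + 1/10*pi_T
  pi_Q = 3/20*pi_P + 3/20*pi_Q + 7/20*pi_R + 1/5*pi_S + 3/20*pi_T
  pi_R = 3/10*pi_P + 1/4*pi_Q + 1/10*pi_R + 1/20*pi_S + 3/20*pi_T
  pi_S = 3/20*pi_P + 2/5*pi_Q + 1/10*pi_R + 11/20*pi_S + 3/10*pi_T
  pi_T = 3/20*pi_P + 3/20*pi_Q + 1/10*pi_R + 1/10*pi_S + 3/10*pi_T
with normalization: pi_P + pi_Q + pi_R + pi_S + pi_T = 1.

Using the first 4 balance equations plus normalization, the linear system A*pi = b is:
  [-3/4, 1/20, 7/20, 1/10, 1/10] . pi = 0
  [3/20, -17/20, 7/20, 1/5, 3/20] . pi = 0
  [3/10, 1/4, -9/10, 1/20, 3/20] . pi = 0
  [3/20, 2/5, 1/10, -9/20, 3/10] . pi = 0
  [1, 1, 1, 1, 1] . pi = 1

Solving yields:
  pi_P = 14557/97123
  pi_Q = 19197/97123
  pi_R = 14484/97123
  pi_S = 34635/97123
  pi_T = 14250/97123

Verification (pi * P):
  14557/97123*1/4 + 19197/97123*1/20 + 14484/97123*7/20 + 34635/97123*1/10 + 14250/97123*1/10 = 14557/97123 = pi_P  (ok)
  14557/97123*3/20 + 19197/97123*3/20 + 14484/97123*7/20 + 34635/97123*1/5 + 14250/97123*3/20 = 19197/97123 = pi_Q  (ok)
  14557/97123*3/10 + 19197/97123*1/4 + 14484/97123*1/10 + 34635/97123*1/20 + 14250/97123*3/20 = 14484/97123 = pi_R  (ok)
  14557/97123*3/20 + 19197/97123*2/5 + 14484/97123*1/10 + 34635/97123*11/20 + 14250/97123*3/10 = 34635/97123 = pi_S  (ok)
  14557/97123*3/20 + 19197/97123*3/20 + 14484/97123*1/10 + 34635/97123*1/10 + 14250/97123*3/10 = 14250/97123 = pi_T  (ok)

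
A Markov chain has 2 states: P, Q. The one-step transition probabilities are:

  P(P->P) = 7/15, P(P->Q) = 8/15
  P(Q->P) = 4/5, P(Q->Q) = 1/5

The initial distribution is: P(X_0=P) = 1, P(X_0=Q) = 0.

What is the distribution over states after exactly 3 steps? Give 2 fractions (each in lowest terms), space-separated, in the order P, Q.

Propagating the distribution step by step (d_{t+1} = d_t * P):
d_0 = (P=1, Q=0)
  d_1[P] = 1*7/15 + 0*4/5 = 7/15
  d_1[Q] = 1*8/15 + 0*1/5 = 8/15
d_1 = (P=7/15, Q=8/15)
  d_2[P] = 7/15*7/15 + 8/15*4/5 = 29/45
  d_2[Q] = 7/15*8/15 + 8/15*1/5 = 16/45
d_2 = (P=29/45, Q=16/45)
  d_3[P] = 29/45*7/15 + 16/45*4/5 = 79/135
  d_3[Q] = 29/45*8/15 + 16/45*1/5 = 56/135
d_3 = (P=79/135, Q=56/135)

Answer: 79/135 56/135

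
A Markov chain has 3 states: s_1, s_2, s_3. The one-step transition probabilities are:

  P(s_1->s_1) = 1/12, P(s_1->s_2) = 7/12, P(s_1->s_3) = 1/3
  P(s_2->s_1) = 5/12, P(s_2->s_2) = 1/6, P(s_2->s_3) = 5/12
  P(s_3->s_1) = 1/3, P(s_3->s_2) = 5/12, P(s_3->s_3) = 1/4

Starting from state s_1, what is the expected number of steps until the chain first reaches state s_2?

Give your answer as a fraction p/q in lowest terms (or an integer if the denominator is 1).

Let h_i = expected steps to first reach s_2 from state i.
Boundary: h_s_2 = 0.
First-step equations for the other states:
  h_s_1 = 1 + 1/12*h_s_1 + 7/12*h_s_2 + 1/3*h_s_3
  h_s_3 = 1 + 1/3*h_s_1 + 5/12*h_s_2 + 1/4*h_s_3

Substituting h_s_2 = 0 and rearranging gives the linear system (I - Q) h = 1:
  [11/12, -1/3] . (h_s_1, h_s_3) = 1
  [-1/3, 3/4] . (h_s_1, h_s_3) = 1

Solving yields:
  h_s_1 = 156/83
  h_s_3 = 180/83

Starting state is s_1, so the expected hitting time is h_s_1 = 156/83.

Answer: 156/83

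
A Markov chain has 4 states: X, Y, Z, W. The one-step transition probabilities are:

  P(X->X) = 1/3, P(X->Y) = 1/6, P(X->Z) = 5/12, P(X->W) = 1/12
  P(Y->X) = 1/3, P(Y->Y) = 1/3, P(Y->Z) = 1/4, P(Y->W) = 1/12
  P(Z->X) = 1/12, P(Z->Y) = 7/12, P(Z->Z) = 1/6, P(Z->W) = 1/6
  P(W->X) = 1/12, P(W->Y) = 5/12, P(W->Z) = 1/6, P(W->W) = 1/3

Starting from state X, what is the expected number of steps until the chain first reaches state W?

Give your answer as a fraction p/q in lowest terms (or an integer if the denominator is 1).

Let h_i = expected steps to first reach W from state i.
Boundary: h_W = 0.
First-step equations for the other states:
  h_X = 1 + 1/3*h_X + 1/6*h_Y + 5/12*h_Z + 1/12*h_W
  h_Y = 1 + 1/3*h_X + 1/3*h_Y + 1/4*h_Z + 1/12*h_W
  h_Z = 1 + 1/12*h_X + 7/12*h_Y + 1/6*h_Z + 1/6*h_W

Substituting h_W = 0 and rearranging gives the linear system (I - Q) h = 1:
  [2/3, -1/6, -5/12] . (h_X, h_Y, h_Z) = 1
  [-1/3, 2/3, -1/4] . (h_X, h_Y, h_Z) = 1
  [-1/12, -7/12, 5/6] . (h_X, h_Y, h_Z) = 1

Solving yields:
  h_X = 960/103
  h_Y = 972/103
  h_Z = 900/103

Starting state is X, so the expected hitting time is h_X = 960/103.

Answer: 960/103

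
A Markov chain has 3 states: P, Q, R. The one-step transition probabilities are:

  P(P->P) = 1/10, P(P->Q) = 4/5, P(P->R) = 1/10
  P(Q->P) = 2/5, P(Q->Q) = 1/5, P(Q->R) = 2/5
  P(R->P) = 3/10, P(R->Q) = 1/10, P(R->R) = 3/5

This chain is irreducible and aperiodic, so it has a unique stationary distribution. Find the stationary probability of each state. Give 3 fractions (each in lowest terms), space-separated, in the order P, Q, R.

The stationary distribution satisfies pi = pi * P, i.e.:
  pi_P = 1/10*pi_P + 2/5*pi_Q + 3/10*pi_R
  pi_Q = 4/5*pi_P + 1/5*pi_Q + 1/10*pi_R
  pi_R = 1/10*pi_P + 2/5*pi_Q + 3/5*pi_R
with normalization: pi_P + pi_Q + pi_R = 1.

Using the first 2 balance equations plus normalization, the linear system A*pi = b is:
  [-9/10, 2/5, 3/10] . pi = 0
  [4/5, -4/5, 1/10] . pi = 0
  [1, 1, 1] . pi = 1

Solving yields:
  pi_P = 28/101
  pi_Q = 33/101
  pi_R = 40/101

Verification (pi * P):
  28/101*1/10 + 33/101*2/5 + 40/101*3/10 = 28/101 = pi_P  (ok)
  28/101*4/5 + 33/101*1/5 + 40/101*1/10 = 33/101 = pi_Q  (ok)
  28/101*1/10 + 33/101*2/5 + 40/101*3/5 = 40/101 = pi_R  (ok)

Answer: 28/101 33/101 40/101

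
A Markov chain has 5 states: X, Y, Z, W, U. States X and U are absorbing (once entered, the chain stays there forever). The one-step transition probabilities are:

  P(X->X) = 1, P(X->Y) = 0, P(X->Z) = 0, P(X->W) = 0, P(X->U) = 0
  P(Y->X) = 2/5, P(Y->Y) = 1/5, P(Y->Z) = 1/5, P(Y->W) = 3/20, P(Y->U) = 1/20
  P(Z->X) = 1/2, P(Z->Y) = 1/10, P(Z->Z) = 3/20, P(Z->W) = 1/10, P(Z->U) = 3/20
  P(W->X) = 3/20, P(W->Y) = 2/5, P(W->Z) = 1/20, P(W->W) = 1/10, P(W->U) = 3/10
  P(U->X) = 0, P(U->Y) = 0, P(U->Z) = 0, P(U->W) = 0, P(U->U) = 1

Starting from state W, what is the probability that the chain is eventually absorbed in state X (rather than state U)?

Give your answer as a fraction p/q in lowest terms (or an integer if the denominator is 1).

Let a_i = P(absorbed in X | start in state i).
Boundary conditions: a_X = 1, a_U = 0.
For each transient state i, a_i = sum_j P(i->j) * a_j:
  a_Y = 2/5*a_X + 1/5*a_Y + 1/5*a_Z + 3/20*a_W + 1/20*a_U
  a_Z = 1/2*a_X + 1/10*a_Y + 3/20*a_Z + 1/10*a_W + 3/20*a_U
  a_W = 3/20*a_X + 2/5*a_Y + 1/20*a_Z + 1/10*a_W + 3/10*a_U

Substituting a_X = 1 and a_U = 0, rearrange to (I - Q) a = r where r[i] = P(i -> X):
  [4/5, -1/5, -3/20] . (a_Y, a_Z, a_W) = 2/5
  [-1/10, 17/20, -1/10] . (a_Y, a_Z, a_W) = 1/2
  [-2/5, -1/20, 9/10] . (a_Y, a_Z, a_W) = 3/20

Solving yields:
  a_Y = 3359/4242
  a_Z = 1585/2121
  a_W = 396/707

Starting state is W, so the absorption probability is a_W = 396/707.

Answer: 396/707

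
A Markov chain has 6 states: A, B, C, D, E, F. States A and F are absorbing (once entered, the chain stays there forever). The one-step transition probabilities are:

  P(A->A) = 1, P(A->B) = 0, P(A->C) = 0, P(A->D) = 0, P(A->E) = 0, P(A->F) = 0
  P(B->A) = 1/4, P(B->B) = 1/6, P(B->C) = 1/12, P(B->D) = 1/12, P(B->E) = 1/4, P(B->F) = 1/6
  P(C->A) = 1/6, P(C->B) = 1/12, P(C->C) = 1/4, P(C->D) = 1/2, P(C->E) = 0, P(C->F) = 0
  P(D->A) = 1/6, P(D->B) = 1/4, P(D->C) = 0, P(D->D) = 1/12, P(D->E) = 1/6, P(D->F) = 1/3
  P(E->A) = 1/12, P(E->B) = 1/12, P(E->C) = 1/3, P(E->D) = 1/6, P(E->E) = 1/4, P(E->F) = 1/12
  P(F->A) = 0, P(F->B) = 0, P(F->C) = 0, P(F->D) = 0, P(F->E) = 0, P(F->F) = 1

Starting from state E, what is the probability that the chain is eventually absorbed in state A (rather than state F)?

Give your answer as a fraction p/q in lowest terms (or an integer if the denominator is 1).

Let a_i = P(absorbed in A | start in state i).
Boundary conditions: a_A = 1, a_F = 0.
For each transient state i, a_i = sum_j P(i->j) * a_j:
  a_B = 1/4*a_A + 1/6*a_B + 1/12*a_C + 1/12*a_D + 1/4*a_E + 1/6*a_F
  a_C = 1/6*a_A + 1/12*a_B + 1/4*a_C + 1/2*a_D + 0*a_E + 0*a_F
  a_D = 1/6*a_A + 1/4*a_B + 0*a_C + 1/12*a_D + 1/6*a_E + 1/3*a_F
  a_E = 1/12*a_A + 1/12*a_B + 1/3*a_C + 1/6*a_D + 1/4*a_E + 1/12*a_F

Substituting a_A = 1 and a_F = 0, rearrange to (I - Q) a = r where r[i] = P(i -> A):
  [5/6, -1/12, -1/12, -1/4] . (a_B, a_C, a_D, a_E) = 1/4
  [-1/12, 3/4, -1/2, 0] . (a_B, a_C, a_D, a_E) = 1/6
  [-1/4, 0, 11/12, -1/6] . (a_B, a_C, a_D, a_E) = 1/6
  [-1/12, -1/3, -1/6, 3/4] . (a_B, a_C, a_D, a_E) = 1/12

Solving yields:
  a_B = 748/1345
  a_C = 766/1345
  a_D = 576/1345
  a_E = 701/1345

Starting state is E, so the absorption probability is a_E = 701/1345.

Answer: 701/1345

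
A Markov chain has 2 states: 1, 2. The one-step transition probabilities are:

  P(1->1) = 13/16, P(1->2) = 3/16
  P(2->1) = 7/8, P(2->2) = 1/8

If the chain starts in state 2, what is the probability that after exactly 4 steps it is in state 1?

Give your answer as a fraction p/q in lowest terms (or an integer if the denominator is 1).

Computing P^4 by repeated multiplication:
P^1 =
  1: [13/16, 3/16]
  2: [7/8, 1/8]
P^2 =
  1: [211/256, 45/256]
  2: [105/128, 23/128]
P^3 =
  1: [3373/4096, 723/4096]
  2: [1687/2048, 361/2048]
P^4 =
  1: [53971/65536, 11565/65536]
  2: [26985/32768, 5783/32768]

(P^4)[2 -> 1] = 26985/32768

Answer: 26985/32768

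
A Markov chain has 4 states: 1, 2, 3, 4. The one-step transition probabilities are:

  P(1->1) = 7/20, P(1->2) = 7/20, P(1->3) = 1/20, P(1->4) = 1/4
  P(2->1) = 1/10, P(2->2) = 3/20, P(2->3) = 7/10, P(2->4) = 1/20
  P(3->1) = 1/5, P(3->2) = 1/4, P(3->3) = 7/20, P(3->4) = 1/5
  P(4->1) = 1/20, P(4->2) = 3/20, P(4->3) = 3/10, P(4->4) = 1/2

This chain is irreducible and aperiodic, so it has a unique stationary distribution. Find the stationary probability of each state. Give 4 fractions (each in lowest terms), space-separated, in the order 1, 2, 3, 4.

The stationary distribution satisfies pi = pi * P, i.e.:
  pi_1 = 7/20*pi_1 + 1/10*pi_2 + 1/5*pi_3 + 1/20*pi_4
  pi_2 = 7/20*pi_1 + 3/20*pi_2 + 1/4*pi_3 + 3/20*pi_4
  pi_3 = 1/20*pi_1 + 7/10*pi_2 + 7/20*pi_3 + 3/10*pi_4
  pi_4 = 1/4*pi_1 + 1/20*pi_2 + 1/5*pi_3 + 1/2*pi_4
with normalization: pi_1 + pi_2 + pi_3 + pi_4 = 1.

Using the first 3 balance equations plus normalization, the linear system A*pi = b is:
  [-13/20, 1/10, 1/5, 1/20] . pi = 0
  [7/20, -17/20, 1/4, 3/20] . pi = 0
  [1/20, 7/10, -13/20, 3/10] . pi = 0
  [1, 1, 1, 1] . pi = 1

Solving yields:
  pi_1 = 865/5234
  pi_2 = 1149/5234
  pi_3 = 1909/5234
  pi_4 = 1311/5234

Verification (pi * P):
  865/5234*7/20 + 1149/5234*1/10 + 1909/5234*1/5 + 1311/5234*1/20 = 865/5234 = pi_1  (ok)
  865/5234*7/20 + 1149/5234*3/20 + 1909/5234*1/4 + 1311/5234*3/20 = 1149/5234 = pi_2  (ok)
  865/5234*1/20 + 1149/5234*7/10 + 1909/5234*7/20 + 1311/5234*3/10 = 1909/5234 = pi_3  (ok)
  865/5234*1/4 + 1149/5234*1/20 + 1909/5234*1/5 + 1311/5234*1/2 = 1311/5234 = pi_4  (ok)

Answer: 865/5234 1149/5234 1909/5234 1311/5234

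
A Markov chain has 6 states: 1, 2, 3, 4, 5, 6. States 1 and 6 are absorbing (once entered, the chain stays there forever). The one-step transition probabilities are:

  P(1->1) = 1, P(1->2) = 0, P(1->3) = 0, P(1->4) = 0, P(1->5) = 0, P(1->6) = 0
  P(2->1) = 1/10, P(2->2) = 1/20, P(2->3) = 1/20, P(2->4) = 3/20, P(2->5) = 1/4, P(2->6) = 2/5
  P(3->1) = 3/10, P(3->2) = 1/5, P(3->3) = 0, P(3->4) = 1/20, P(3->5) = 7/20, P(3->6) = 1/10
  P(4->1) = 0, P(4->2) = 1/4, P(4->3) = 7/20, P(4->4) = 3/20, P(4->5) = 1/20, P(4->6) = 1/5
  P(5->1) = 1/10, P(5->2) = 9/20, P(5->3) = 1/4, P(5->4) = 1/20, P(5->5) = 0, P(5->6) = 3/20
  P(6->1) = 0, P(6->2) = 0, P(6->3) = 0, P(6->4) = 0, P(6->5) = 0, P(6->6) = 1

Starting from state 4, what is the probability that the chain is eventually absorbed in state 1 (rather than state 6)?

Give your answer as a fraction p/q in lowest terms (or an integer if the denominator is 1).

Answer: 2606/8473

Derivation:
Let a_i = P(absorbed in 1 | start in state i).
Boundary conditions: a_1 = 1, a_6 = 0.
For each transient state i, a_i = sum_j P(i->j) * a_j:
  a_2 = 1/10*a_1 + 1/20*a_2 + 1/20*a_3 + 3/20*a_4 + 1/4*a_5 + 2/5*a_6
  a_3 = 3/10*a_1 + 1/5*a_2 + 0*a_3 + 1/20*a_4 + 7/20*a_5 + 1/10*a_6
  a_4 = 0*a_1 + 1/4*a_2 + 7/20*a_3 + 3/20*a_4 + 1/20*a_5 + 1/5*a_6
  a_5 = 1/10*a_1 + 9/20*a_2 + 1/4*a_3 + 1/20*a_4 + 0*a_5 + 3/20*a_6

Substituting a_1 = 1 and a_6 = 0, rearrange to (I - Q) a = r where r[i] = P(i -> 1):
  [19/20, -1/20, -3/20, -1/4] . (a_2, a_3, a_4, a_5) = 1/10
  [-1/5, 1, -1/20, -7/20] . (a_2, a_3, a_4, a_5) = 3/10
  [-1/4, -7/20, 17/20, -1/20] . (a_2, a_3, a_4, a_5) = 0
  [-9/20, -1/4, -1/20, 1] . (a_2, a_3, a_4, a_5) = 1/10

Solving yields:
  a_2 = 2337/8473
  a_3 = 4219/8473
  a_4 = 2606/8473
  a_5 = 3084/8473

Starting state is 4, so the absorption probability is a_4 = 2606/8473.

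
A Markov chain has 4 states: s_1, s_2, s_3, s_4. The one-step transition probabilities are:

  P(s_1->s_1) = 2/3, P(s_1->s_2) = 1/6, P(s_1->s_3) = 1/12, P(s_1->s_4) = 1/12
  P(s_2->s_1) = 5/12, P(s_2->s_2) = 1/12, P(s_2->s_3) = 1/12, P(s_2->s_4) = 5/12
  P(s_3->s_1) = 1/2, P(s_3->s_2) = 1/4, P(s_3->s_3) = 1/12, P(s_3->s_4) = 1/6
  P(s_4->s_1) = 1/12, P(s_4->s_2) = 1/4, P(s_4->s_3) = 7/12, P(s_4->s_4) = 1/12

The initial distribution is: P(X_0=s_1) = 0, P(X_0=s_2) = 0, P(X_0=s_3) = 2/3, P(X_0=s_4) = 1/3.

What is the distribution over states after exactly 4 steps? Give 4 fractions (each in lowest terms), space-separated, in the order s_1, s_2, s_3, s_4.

Propagating the distribution step by step (d_{t+1} = d_t * P):
d_0 = (s_1=0, s_2=0, s_3=2/3, s_4=1/3)
  d_1[s_1] = 0*2/3 + 0*5/12 + 2/3*1/2 + 1/3*1/12 = 13/36
  d_1[s_2] = 0*1/6 + 0*1/12 + 2/3*1/4 + 1/3*1/4 = 1/4
  d_1[s_3] = 0*1/12 + 0*1/12 + 2/3*1/12 + 1/3*7/12 = 1/4
  d_1[s_4] = 0*1/12 + 0*5/12 + 2/3*1/6 + 1/3*1/12 = 5/36
d_1 = (s_1=13/36, s_2=1/4, s_3=1/4, s_4=5/36)
  d_2[s_1] = 13/36*2/3 + 1/4*5/12 + 1/4*1/2 + 5/36*1/12 = 13/27
  d_2[s_2] = 13/36*1/6 + 1/4*1/12 + 1/4*1/4 + 5/36*1/4 = 77/432
  d_2[s_3] = 13/36*1/12 + 1/4*1/12 + 1/4*1/12 + 5/36*7/12 = 11/72
  d_2[s_4] = 13/36*1/12 + 1/4*5/12 + 1/4*1/6 + 5/36*1/12 = 3/16
d_2 = (s_1=13/27, s_2=77/432, s_3=11/72, s_4=3/16)
  d_3[s_1] = 13/27*2/3 + 77/432*5/12 + 11/72*1/2 + 3/16*1/12 = 421/864
  d_3[s_2] = 13/27*1/6 + 77/432*1/12 + 11/72*1/4 + 3/16*1/4 = 467/2592
  d_3[s_3] = 13/27*1/12 + 77/432*1/12 + 11/72*1/12 + 3/16*7/12 = 17/96
  d_3[s_4] = 13/27*1/12 + 77/432*5/12 + 11/72*1/6 + 3/16*1/12 = 403/2592
d_3 = (s_1=421/864, s_2=467/2592, s_3=17/96, s_4=403/2592)
  d_4[s_1] = 421/864*2/3 + 467/2592*5/12 + 17/96*1/2 + 403/2592*1/12 = 3899/7776
  d_4[s_2] = 421/864*1/6 + 467/2592*1/12 + 17/96*1/4 + 403/2592*1/4 = 5579/31104
  d_4[s_3] = 421/864*1/12 + 467/2592*1/12 + 17/96*1/12 + 403/2592*7/12 = 835/5184
  d_4[s_4] = 421/864*1/12 + 467/2592*5/12 + 17/96*1/6 + 403/2592*1/12 = 4919/31104
d_4 = (s_1=3899/7776, s_2=5579/31104, s_3=835/5184, s_4=4919/31104)

Answer: 3899/7776 5579/31104 835/5184 4919/31104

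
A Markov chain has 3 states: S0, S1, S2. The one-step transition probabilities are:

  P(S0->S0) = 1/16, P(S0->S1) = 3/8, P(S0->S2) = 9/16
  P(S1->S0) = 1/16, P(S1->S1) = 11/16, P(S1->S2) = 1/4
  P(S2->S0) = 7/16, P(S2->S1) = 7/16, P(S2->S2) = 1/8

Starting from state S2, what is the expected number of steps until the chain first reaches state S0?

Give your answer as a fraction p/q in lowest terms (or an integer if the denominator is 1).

Let h_i = expected steps to first reach S0 from state i.
Boundary: h_S0 = 0.
First-step equations for the other states:
  h_S1 = 1 + 1/16*h_S0 + 11/16*h_S1 + 1/4*h_S2
  h_S2 = 1 + 7/16*h_S0 + 7/16*h_S1 + 1/8*h_S2

Substituting h_S0 = 0 and rearranging gives the linear system (I - Q) h = 1:
  [5/16, -1/4] . (h_S1, h_S2) = 1
  [-7/16, 7/8] . (h_S1, h_S2) = 1

Solving yields:
  h_S1 = 48/7
  h_S2 = 32/7

Starting state is S2, so the expected hitting time is h_S2 = 32/7.

Answer: 32/7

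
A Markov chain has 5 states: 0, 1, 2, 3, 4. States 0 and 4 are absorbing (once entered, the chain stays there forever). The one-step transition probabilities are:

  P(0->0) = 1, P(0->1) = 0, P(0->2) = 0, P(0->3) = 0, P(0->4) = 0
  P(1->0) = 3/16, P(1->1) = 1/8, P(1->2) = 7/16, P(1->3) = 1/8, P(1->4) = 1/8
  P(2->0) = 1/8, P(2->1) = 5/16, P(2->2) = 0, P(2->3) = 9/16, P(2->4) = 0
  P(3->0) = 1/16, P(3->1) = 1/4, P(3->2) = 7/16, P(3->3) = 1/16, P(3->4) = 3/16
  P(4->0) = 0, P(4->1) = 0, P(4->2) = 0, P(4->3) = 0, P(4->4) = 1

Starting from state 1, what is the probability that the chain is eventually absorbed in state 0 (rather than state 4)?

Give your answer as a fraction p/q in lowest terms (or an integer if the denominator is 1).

Let a_i = P(absorbed in 0 | start in state i).
Boundary conditions: a_0 = 1, a_4 = 0.
For each transient state i, a_i = sum_j P(i->j) * a_j:
  a_1 = 3/16*a_0 + 1/8*a_1 + 7/16*a_2 + 1/8*a_3 + 1/8*a_4
  a_2 = 1/8*a_0 + 5/16*a_1 + 0*a_2 + 9/16*a_3 + 0*a_4
  a_3 = 1/16*a_0 + 1/4*a_1 + 7/16*a_2 + 1/16*a_3 + 3/16*a_4

Substituting a_0 = 1 and a_4 = 0, rearrange to (I - Q) a = r where r[i] = P(i -> 0):
  [7/8, -7/16, -1/8] . (a_1, a_2, a_3) = 3/16
  [-5/16, 1, -9/16] . (a_1, a_2, a_3) = 1/8
  [-1/4, -7/16, 15/16] . (a_1, a_2, a_3) = 1/16

Solving yields:
  a_1 = 96/167
  a_2 = 97/167
  a_3 = 82/167

Starting state is 1, so the absorption probability is a_1 = 96/167.

Answer: 96/167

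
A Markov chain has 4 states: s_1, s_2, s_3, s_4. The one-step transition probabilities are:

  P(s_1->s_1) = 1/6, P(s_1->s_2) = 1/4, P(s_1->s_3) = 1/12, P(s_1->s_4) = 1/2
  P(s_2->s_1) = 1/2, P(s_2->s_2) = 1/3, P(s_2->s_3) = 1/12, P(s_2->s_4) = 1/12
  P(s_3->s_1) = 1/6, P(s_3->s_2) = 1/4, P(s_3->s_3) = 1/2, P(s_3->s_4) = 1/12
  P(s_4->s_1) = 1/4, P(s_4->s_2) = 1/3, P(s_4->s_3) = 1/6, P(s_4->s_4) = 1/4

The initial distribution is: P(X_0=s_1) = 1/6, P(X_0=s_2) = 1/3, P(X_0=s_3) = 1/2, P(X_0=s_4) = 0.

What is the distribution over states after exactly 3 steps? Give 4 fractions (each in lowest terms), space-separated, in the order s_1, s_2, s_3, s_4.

Answer: 485/1728 337/1152 37/192 809/3456

Derivation:
Propagating the distribution step by step (d_{t+1} = d_t * P):
d_0 = (s_1=1/6, s_2=1/3, s_3=1/2, s_4=0)
  d_1[s_1] = 1/6*1/6 + 1/3*1/2 + 1/2*1/6 + 0*1/4 = 5/18
  d_1[s_2] = 1/6*1/4 + 1/3*1/3 + 1/2*1/4 + 0*1/3 = 5/18
  d_1[s_3] = 1/6*1/12 + 1/3*1/12 + 1/2*1/2 + 0*1/6 = 7/24
  d_1[s_4] = 1/6*1/2 + 1/3*1/12 + 1/2*1/12 + 0*1/4 = 11/72
d_1 = (s_1=5/18, s_2=5/18, s_3=7/24, s_4=11/72)
  d_2[s_1] = 5/18*1/6 + 5/18*1/2 + 7/24*1/6 + 11/72*1/4 = 235/864
  d_2[s_2] = 5/18*1/4 + 5/18*1/3 + 7/24*1/4 + 11/72*1/3 = 247/864
  d_2[s_3] = 5/18*1/12 + 5/18*1/12 + 7/24*1/2 + 11/72*1/6 = 47/216
  d_2[s_4] = 5/18*1/2 + 5/18*1/12 + 7/24*1/12 + 11/72*1/4 = 97/432
d_2 = (s_1=235/864, s_2=247/864, s_3=47/216, s_4=97/432)
  d_3[s_1] = 235/864*1/6 + 247/864*1/2 + 47/216*1/6 + 97/432*1/4 = 485/1728
  d_3[s_2] = 235/864*1/4 + 247/864*1/3 + 47/216*1/4 + 97/432*1/3 = 337/1152
  d_3[s_3] = 235/864*1/12 + 247/864*1/12 + 47/216*1/2 + 97/432*1/6 = 37/192
  d_3[s_4] = 235/864*1/2 + 247/864*1/12 + 47/216*1/12 + 97/432*1/4 = 809/3456
d_3 = (s_1=485/1728, s_2=337/1152, s_3=37/192, s_4=809/3456)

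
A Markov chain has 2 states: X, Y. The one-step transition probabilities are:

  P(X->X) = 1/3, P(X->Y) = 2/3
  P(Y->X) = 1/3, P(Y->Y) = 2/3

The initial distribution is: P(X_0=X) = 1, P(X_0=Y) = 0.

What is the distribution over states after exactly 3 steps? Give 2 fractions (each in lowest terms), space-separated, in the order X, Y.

Propagating the distribution step by step (d_{t+1} = d_t * P):
d_0 = (X=1, Y=0)
  d_1[X] = 1*1/3 + 0*1/3 = 1/3
  d_1[Y] = 1*2/3 + 0*2/3 = 2/3
d_1 = (X=1/3, Y=2/3)
  d_2[X] = 1/3*1/3 + 2/3*1/3 = 1/3
  d_2[Y] = 1/3*2/3 + 2/3*2/3 = 2/3
d_2 = (X=1/3, Y=2/3)
  d_3[X] = 1/3*1/3 + 2/3*1/3 = 1/3
  d_3[Y] = 1/3*2/3 + 2/3*2/3 = 2/3
d_3 = (X=1/3, Y=2/3)

Answer: 1/3 2/3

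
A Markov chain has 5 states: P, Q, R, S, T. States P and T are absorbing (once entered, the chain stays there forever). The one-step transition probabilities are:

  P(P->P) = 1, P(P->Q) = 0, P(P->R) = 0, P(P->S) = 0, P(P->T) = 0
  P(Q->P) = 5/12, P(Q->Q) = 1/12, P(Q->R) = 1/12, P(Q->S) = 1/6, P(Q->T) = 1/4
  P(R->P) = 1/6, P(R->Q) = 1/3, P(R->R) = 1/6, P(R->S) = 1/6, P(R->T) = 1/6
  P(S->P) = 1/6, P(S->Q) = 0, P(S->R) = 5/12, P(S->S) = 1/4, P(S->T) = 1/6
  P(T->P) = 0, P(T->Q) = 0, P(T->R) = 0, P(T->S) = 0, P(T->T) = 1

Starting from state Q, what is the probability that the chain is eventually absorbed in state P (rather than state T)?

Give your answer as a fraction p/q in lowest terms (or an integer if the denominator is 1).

Answer: 241/402

Derivation:
Let a_i = P(absorbed in P | start in state i).
Boundary conditions: a_P = 1, a_T = 0.
For each transient state i, a_i = sum_j P(i->j) * a_j:
  a_Q = 5/12*a_P + 1/12*a_Q + 1/12*a_R + 1/6*a_S + 1/4*a_T
  a_R = 1/6*a_P + 1/3*a_Q + 1/6*a_R + 1/6*a_S + 1/6*a_T
  a_S = 1/6*a_P + 0*a_Q + 5/12*a_R + 1/4*a_S + 1/6*a_T

Substituting a_P = 1 and a_T = 0, rearrange to (I - Q) a = r where r[i] = P(i -> P):
  [11/12, -1/12, -1/6] . (a_Q, a_R, a_S) = 5/12
  [-1/3, 5/6, -1/6] . (a_Q, a_R, a_S) = 1/6
  [0, -5/12, 3/4] . (a_Q, a_R, a_S) = 1/6

Solving yields:
  a_Q = 241/402
  a_R = 73/134
  a_S = 211/402

Starting state is Q, so the absorption probability is a_Q = 241/402.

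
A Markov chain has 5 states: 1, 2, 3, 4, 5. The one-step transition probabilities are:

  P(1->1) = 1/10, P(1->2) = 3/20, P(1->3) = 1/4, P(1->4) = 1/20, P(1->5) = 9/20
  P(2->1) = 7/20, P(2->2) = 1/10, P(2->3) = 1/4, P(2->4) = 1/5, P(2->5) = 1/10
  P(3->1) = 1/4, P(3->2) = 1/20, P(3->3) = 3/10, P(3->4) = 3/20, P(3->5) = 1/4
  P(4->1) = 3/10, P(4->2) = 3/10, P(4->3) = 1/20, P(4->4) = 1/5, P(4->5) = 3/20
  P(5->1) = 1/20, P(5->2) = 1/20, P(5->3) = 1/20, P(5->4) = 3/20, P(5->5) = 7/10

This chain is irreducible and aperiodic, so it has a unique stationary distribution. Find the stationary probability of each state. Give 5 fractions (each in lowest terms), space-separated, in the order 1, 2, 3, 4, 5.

The stationary distribution satisfies pi = pi * P, i.e.:
  pi_1 = 1/10*pi_1 + 7/20*pi_2 + 1/4*pi_3 + 3/10*pi_4 + 1/20*pi_5
  pi_2 = 3/20*pi_1 + 1/10*pi_2 + 1/20*pi_3 + 3/10*pi_4 + 1/20*pi_5
  pi_3 = 1/4*pi_1 + 1/4*pi_2 + 3/10*pi_3 + 1/20*pi_4 + 1/20*pi_5
  pi_4 = 1/20*pi_1 + 1/5*pi_2 + 3/20*pi_3 + 1/5*pi_4 + 3/20*pi_5
  pi_5 = 9/20*pi_1 + 1/10*pi_2 + 1/4*pi_3 + 3/20*pi_4 + 7/10*pi_5
with normalization: pi_1 + pi_2 + pi_3 + pi_4 + pi_5 = 1.

Using the first 4 balance equations plus normalization, the linear system A*pi = b is:
  [-9/10, 7/20, 1/4, 3/10, 1/20] . pi = 0
  [3/20, -9/10, 1/20, 3/10, 1/20] . pi = 0
  [1/4, 1/4, -7/10, 1/20, 1/20] . pi = 0
  [1/20, 1/5, 3/20, -4/5, 3/20] . pi = 0
  [1, 1, 1, 1, 1] . pi = 1

Solving yields:
  pi_1 = 2453/15916
  pi_2 = 1713/15916
  pi_3 = 543/3979
  pi_4 = 2345/15916
  pi_5 = 7233/15916

Verification (pi * P):
  2453/15916*1/10 + 1713/15916*7/20 + 543/3979*1/4 + 2345/15916*3/10 + 7233/15916*1/20 = 2453/15916 = pi_1  (ok)
  2453/15916*3/20 + 1713/15916*1/10 + 543/3979*1/20 + 2345/15916*3/10 + 7233/15916*1/20 = 1713/15916 = pi_2  (ok)
  2453/15916*1/4 + 1713/15916*1/4 + 543/3979*3/10 + 2345/15916*1/20 + 7233/15916*1/20 = 543/3979 = pi_3  (ok)
  2453/15916*1/20 + 1713/15916*1/5 + 543/3979*3/20 + 2345/15916*1/5 + 7233/15916*3/20 = 2345/15916 = pi_4  (ok)
  2453/15916*9/20 + 1713/15916*1/10 + 543/3979*1/4 + 2345/15916*3/20 + 7233/15916*7/10 = 7233/15916 = pi_5  (ok)

Answer: 2453/15916 1713/15916 543/3979 2345/15916 7233/15916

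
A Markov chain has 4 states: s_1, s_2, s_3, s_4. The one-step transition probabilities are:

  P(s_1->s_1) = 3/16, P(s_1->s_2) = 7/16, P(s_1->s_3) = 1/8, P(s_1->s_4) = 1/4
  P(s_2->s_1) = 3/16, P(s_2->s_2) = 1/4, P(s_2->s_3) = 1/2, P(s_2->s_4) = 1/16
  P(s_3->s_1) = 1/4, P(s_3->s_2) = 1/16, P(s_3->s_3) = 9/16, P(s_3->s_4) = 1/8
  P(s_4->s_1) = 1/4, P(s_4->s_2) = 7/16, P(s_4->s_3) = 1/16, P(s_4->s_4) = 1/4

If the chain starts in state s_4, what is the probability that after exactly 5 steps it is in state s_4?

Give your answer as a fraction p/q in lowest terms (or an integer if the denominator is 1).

Computing P^5 by repeated multiplication:
P^1 =
  s_1: [3/16, 7/16, 1/8, 1/4]
  s_2: [3/16, 1/4, 1/2, 1/16]
  s_3: [1/4, 1/16, 9/16, 1/8]
  s_4: [1/4, 7/16, 1/16, 1/4]
P^2 =
  s_1: [27/128, 79/256, 21/64, 39/256]
  s_2: [57/256, 13/64, 111/256, 9/64]
  s_3: [59/256, 55/256, 99/256, 43/256]
  s_4: [53/256, 85/256, 77/256, 41/256]
P^3 =
  s_1: [891/4096, 1051/4096, 1535/4096, 619/4096]
  s_2: [915/4096, 485/2048, 1565/4096, 323/2048]
  s_3: [455/2048, 1033/4096, 373/1024, 661/4096]
  s_4: [443/2048, 1075/4096, 95/256, 615/4096]
P^4 =
  s_1: [7221/32768, 16309/65536, 1539/4096, 10161/65536]
  s_2: [14499/65536, 4093/16384, 24321/65536, 1293/8192]
  s_3: [14441/65536, 16621/65536, 24173/65536, 10301/65536]
  s_4: [14423/65536, 16327/65536, 24667/65536, 10119/65536]
P^5 =
  s_1: [231393/1048576, 262081/1048576, 391133/1048576, 163969/1048576]
  s_2: [231273/1048576, 131855/524288, 389207/1048576, 82193/524288]
  s_3: [115541/524288, 263851/1048576, 97427/262144, 163935/1048576]
  s_4: [115697/524288, 261769/1048576, 12237/32768, 163829/1048576]

(P^5)[s_4 -> s_4] = 163829/1048576

Answer: 163829/1048576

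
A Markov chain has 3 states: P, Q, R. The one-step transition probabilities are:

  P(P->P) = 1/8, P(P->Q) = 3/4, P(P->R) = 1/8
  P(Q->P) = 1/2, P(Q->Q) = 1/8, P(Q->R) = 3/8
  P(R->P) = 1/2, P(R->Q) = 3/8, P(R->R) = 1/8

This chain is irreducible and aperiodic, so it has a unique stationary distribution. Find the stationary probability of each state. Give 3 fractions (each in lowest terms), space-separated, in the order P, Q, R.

The stationary distribution satisfies pi = pi * P, i.e.:
  pi_P = 1/8*pi_P + 1/2*pi_Q + 1/2*pi_R
  pi_Q = 3/4*pi_P + 1/8*pi_Q + 3/8*pi_R
  pi_R = 1/8*pi_P + 3/8*pi_Q + 1/8*pi_R
with normalization: pi_P + pi_Q + pi_R = 1.

Using the first 2 balance equations plus normalization, the linear system A*pi = b is:
  [-7/8, 1/2, 1/2] . pi = 0
  [3/4, -7/8, 3/8] . pi = 0
  [1, 1, 1] . pi = 1

Solving yields:
  pi_P = 4/11
  pi_Q = 9/22
  pi_R = 5/22

Verification (pi * P):
  4/11*1/8 + 9/22*1/2 + 5/22*1/2 = 4/11 = pi_P  (ok)
  4/11*3/4 + 9/22*1/8 + 5/22*3/8 = 9/22 = pi_Q  (ok)
  4/11*1/8 + 9/22*3/8 + 5/22*1/8 = 5/22 = pi_R  (ok)

Answer: 4/11 9/22 5/22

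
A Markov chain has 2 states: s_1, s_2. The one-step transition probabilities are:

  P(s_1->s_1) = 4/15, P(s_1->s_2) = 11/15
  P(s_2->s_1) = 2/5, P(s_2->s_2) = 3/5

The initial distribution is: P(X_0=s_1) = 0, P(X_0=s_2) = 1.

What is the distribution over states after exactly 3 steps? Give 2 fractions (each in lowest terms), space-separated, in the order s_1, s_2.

Answer: 398/1125 727/1125

Derivation:
Propagating the distribution step by step (d_{t+1} = d_t * P):
d_0 = (s_1=0, s_2=1)
  d_1[s_1] = 0*4/15 + 1*2/5 = 2/5
  d_1[s_2] = 0*11/15 + 1*3/5 = 3/5
d_1 = (s_1=2/5, s_2=3/5)
  d_2[s_1] = 2/5*4/15 + 3/5*2/5 = 26/75
  d_2[s_2] = 2/5*11/15 + 3/5*3/5 = 49/75
d_2 = (s_1=26/75, s_2=49/75)
  d_3[s_1] = 26/75*4/15 + 49/75*2/5 = 398/1125
  d_3[s_2] = 26/75*11/15 + 49/75*3/5 = 727/1125
d_3 = (s_1=398/1125, s_2=727/1125)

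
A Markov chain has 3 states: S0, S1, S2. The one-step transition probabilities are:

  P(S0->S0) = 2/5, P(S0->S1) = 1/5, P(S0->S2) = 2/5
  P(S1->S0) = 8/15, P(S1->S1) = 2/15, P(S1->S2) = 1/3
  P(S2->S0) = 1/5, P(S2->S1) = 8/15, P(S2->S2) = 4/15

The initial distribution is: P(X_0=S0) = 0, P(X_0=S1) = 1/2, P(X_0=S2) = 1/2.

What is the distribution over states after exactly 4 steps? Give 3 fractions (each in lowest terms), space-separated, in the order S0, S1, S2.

Answer: 37657/101250 2962/10125 33973/101250

Derivation:
Propagating the distribution step by step (d_{t+1} = d_t * P):
d_0 = (S0=0, S1=1/2, S2=1/2)
  d_1[S0] = 0*2/5 + 1/2*8/15 + 1/2*1/5 = 11/30
  d_1[S1] = 0*1/5 + 1/2*2/15 + 1/2*8/15 = 1/3
  d_1[S2] = 0*2/5 + 1/2*1/3 + 1/2*4/15 = 3/10
d_1 = (S0=11/30, S1=1/3, S2=3/10)
  d_2[S0] = 11/30*2/5 + 1/3*8/15 + 3/10*1/5 = 173/450
  d_2[S1] = 11/30*1/5 + 1/3*2/15 + 3/10*8/15 = 5/18
  d_2[S2] = 11/30*2/5 + 1/3*1/3 + 3/10*4/15 = 76/225
d_2 = (S0=173/450, S1=5/18, S2=76/225)
  d_3[S0] = 173/450*2/5 + 5/18*8/15 + 76/225*1/5 = 1247/3375
  d_3[S1] = 173/450*1/5 + 5/18*2/15 + 76/225*8/15 = 397/1350
  d_3[S2] = 173/450*2/5 + 5/18*1/3 + 76/225*4/15 = 757/2250
d_3 = (S0=1247/3375, S1=397/1350, S2=757/2250)
  d_4[S0] = 1247/3375*2/5 + 397/1350*8/15 + 757/2250*1/5 = 37657/101250
  d_4[S1] = 1247/3375*1/5 + 397/1350*2/15 + 757/2250*8/15 = 2962/10125
  d_4[S2] = 1247/3375*2/5 + 397/1350*1/3 + 757/2250*4/15 = 33973/101250
d_4 = (S0=37657/101250, S1=2962/10125, S2=33973/101250)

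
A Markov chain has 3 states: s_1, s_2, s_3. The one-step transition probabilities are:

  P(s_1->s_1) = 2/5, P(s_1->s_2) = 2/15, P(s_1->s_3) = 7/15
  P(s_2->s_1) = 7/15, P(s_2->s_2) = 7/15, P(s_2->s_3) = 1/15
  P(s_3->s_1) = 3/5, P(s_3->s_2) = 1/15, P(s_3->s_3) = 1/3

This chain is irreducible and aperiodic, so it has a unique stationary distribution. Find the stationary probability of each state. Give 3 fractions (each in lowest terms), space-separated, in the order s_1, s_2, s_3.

The stationary distribution satisfies pi = pi * P, i.e.:
  pi_s_1 = 2/5*pi_s_1 + 7/15*pi_s_2 + 3/5*pi_s_3
  pi_s_2 = 2/15*pi_s_1 + 7/15*pi_s_2 + 1/15*pi_s_3
  pi_s_3 = 7/15*pi_s_1 + 1/15*pi_s_2 + 1/3*pi_s_3
with normalization: pi_s_1 + pi_s_2 + pi_s_3 = 1.

Using the first 2 balance equations plus normalization, the linear system A*pi = b is:
  [-3/5, 7/15, 3/5] . pi = 0
  [2/15, -8/15, 1/15] . pi = 0
  [1, 1, 1] . pi = 1

Solving yields:
  pi_s_1 = 79/164
  pi_s_2 = 27/164
  pi_s_3 = 29/82

Verification (pi * P):
  79/164*2/5 + 27/164*7/15 + 29/82*3/5 = 79/164 = pi_s_1  (ok)
  79/164*2/15 + 27/164*7/15 + 29/82*1/15 = 27/164 = pi_s_2  (ok)
  79/164*7/15 + 27/164*1/15 + 29/82*1/3 = 29/82 = pi_s_3  (ok)

Answer: 79/164 27/164 29/82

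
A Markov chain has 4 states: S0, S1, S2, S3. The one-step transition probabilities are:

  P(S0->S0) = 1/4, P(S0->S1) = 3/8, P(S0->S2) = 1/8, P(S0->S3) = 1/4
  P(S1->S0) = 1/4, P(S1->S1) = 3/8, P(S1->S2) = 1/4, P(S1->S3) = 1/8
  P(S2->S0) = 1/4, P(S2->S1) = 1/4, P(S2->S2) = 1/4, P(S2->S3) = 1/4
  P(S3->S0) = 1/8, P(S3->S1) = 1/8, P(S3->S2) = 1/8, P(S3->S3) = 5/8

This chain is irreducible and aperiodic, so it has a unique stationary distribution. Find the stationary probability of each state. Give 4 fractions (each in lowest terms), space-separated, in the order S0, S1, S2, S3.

The stationary distribution satisfies pi = pi * P, i.e.:
  pi_S0 = 1/4*pi_S0 + 1/4*pi_S1 + 1/4*pi_S2 + 1/8*pi_S3
  pi_S1 = 3/8*pi_S0 + 3/8*pi_S1 + 1/4*pi_S2 + 1/8*pi_S3
  pi_S2 = 1/8*pi_S0 + 1/4*pi_S1 + 1/4*pi_S2 + 1/8*pi_S3
  pi_S3 = 1/4*pi_S0 + 1/8*pi_S1 + 1/4*pi_S2 + 5/8*pi_S3
with normalization: pi_S0 + pi_S1 + pi_S2 + pi_S3 = 1.

Using the first 3 balance equations plus normalization, the linear system A*pi = b is:
  [-3/4, 1/4, 1/4, 1/8] . pi = 0
  [3/8, -5/8, 1/4, 1/8] . pi = 0
  [1/8, 1/4, -3/4, 1/8] . pi = 0
  [1, 1, 1, 1] . pi = 1

Solving yields:
  pi_S0 = 56/271
  pi_S1 = 72/271
  pi_S2 = 49/271
  pi_S3 = 94/271

Verification (pi * P):
  56/271*1/4 + 72/271*1/4 + 49/271*1/4 + 94/271*1/8 = 56/271 = pi_S0  (ok)
  56/271*3/8 + 72/271*3/8 + 49/271*1/4 + 94/271*1/8 = 72/271 = pi_S1  (ok)
  56/271*1/8 + 72/271*1/4 + 49/271*1/4 + 94/271*1/8 = 49/271 = pi_S2  (ok)
  56/271*1/4 + 72/271*1/8 + 49/271*1/4 + 94/271*5/8 = 94/271 = pi_S3  (ok)

Answer: 56/271 72/271 49/271 94/271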